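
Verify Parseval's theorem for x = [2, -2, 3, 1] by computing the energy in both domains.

Time domain:
Σ|x[n]|² = |2|² + |-2|² + |3|² + |1|² = 18.0000

Frequency domain:
(1/4)Σ|X[k]|² = (1/4)(|4|² + |-1+3i|² + |6|² + |-1-3i|²) = (1/4)·72.0000 = 18.0000

Both sides agree, confirming Parseval's theorem.

Σ|x[n]|² = (1/N)Σ|X[k]|² = 18.0000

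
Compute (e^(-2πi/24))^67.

Since ω_24^24 = 1, powers reduce modulo 24.
67 mod 24 = 19
So ω_24^67 = ω_24^19 = e^(-2πi·19/24)

ω_24^67 = ω_24^19 = 0.2588+0.9659i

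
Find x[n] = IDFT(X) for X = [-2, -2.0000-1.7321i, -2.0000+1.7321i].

x[n] = (1/3) Σ(k=0 to 2) X[k] · e^(2πikn/3)

Computing each x[n]:
x[0] = -2
x[1] = 1
x[2] = -1

x = [-2, 1, -1]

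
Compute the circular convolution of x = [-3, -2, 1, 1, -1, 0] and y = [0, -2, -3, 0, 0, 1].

(x ⊛ y)[n] = Σ(m=0 to 5) x[m] · y[(n-m) mod 6]

Computing each output sample:
(x ⊛ y)[0] = 1
(x ⊛ y)[1] = 7
(x ⊛ y)[2] = 14
(x ⊛ y)[3] = 3
(x ⊛ y)[4] = -5
(x ⊛ y)[5] = -4

x ⊛ y = [1, 7, 14, 3, -5, -4]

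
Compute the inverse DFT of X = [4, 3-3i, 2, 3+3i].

x[n] = (1/4) Σ(k=0 to 3) X[k] · e^(2πikn/4)

Computing each x[n]:
x[0] = 3
x[1] = 2
x[2] = 0
x[3] = -1

x = [3, 2, 0, -1]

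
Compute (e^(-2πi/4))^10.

Since ω_4^4 = 1, powers reduce modulo 4.
10 mod 4 = 2
So ω_4^10 = ω_4^2 = e^(-2πi·2/4)

ω_4^10 = ω_4^2 = -1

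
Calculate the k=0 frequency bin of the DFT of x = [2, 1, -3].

X[0] = Σ(n=0 to 2) x[n] · ω_3^0 = Σ x[n]
= (2) + (1) + (-3)

X[0] = 0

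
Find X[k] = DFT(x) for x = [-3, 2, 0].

X[k] = Σ(n=0 to 2) x[n] · ω_3^(nk)
where ω_3 = e^(-2πi/3)

Computing each X[k]:
X[0] = -1
X[1] = -4.0000-1.7321i
X[2] = -4.0000+1.7321i

X = [-1, -4.0000-1.7321i, -4.0000+1.7321i]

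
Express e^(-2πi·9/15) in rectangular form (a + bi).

ω_15^9 = e^(-2πi·9/15)
= cos(-2π·9/15) + i·sin(-2π·9/15)
= cos(-18π/15) + i·sin(-18π/15)

ω_15^9 = cos(-18π/15) + i·sin(-18π/15) = -0.8090+0.5878i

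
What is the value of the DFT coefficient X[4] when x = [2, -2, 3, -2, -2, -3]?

X[4] = Σ(n=0 to 5) x[n] · ω_6^(4n) where ω_6 = e^(-2πi/6)
= (2)·ω_6^0 + (-2)·ω_6^4 + (3)·ω_6^8 + (-2)·ω_6^12 + (-2)·ω_6^16 + (-3)·ω_6^20

X[4] = 2.0000-3.4641i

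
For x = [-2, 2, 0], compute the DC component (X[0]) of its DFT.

X[0] = Σ(n=0 to 2) x[n] · ω_3^0 = Σ x[n]
= (-2) + (2) + (0)

X[0] = 0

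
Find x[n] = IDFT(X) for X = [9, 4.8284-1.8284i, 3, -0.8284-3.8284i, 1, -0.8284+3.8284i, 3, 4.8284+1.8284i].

x[n] = (1/8) Σ(k=0 to 7) X[k] · e^(2πikn/8)

Computing each x[n]:
x[0] = 3
x[1] = 3
x[2] = 0
x[3] = 1
x[4] = 1
x[5] = -1
x[6] = 1
x[7] = 1

x = [3, 3, 0, 1, 1, -1, 1, 1]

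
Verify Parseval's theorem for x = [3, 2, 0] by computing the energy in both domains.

Time domain:
Σ|x[n]|² = |3|² + |2|² + |0|² = 13.0000

Frequency domain:
(1/3)Σ|X[k]|² = (1/3)(|5|² + |2.0000-1.7321i|² + |2.0000+1.7321i|²) = (1/3)·39.0000 = 13.0000

Both sides agree, confirming Parseval's theorem.

Σ|x[n]|² = (1/N)Σ|X[k]|² = 13.0000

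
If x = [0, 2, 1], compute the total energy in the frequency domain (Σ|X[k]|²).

Parseval: Σ|x[n]|² = (1/N)Σ|X[k]|², so Σ|X[k]|² = N·Σ|x[n]|² = 3·5.0000

Σ|X[k]|² = N·Σ|x[n]|² = 3·5.0000 = 15.0000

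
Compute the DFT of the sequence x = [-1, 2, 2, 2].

X[k] = Σ(n=0 to 3) x[n] · ω_4^(nk)
where ω_4 = e^(-2πi/4)

Computing each X[k]:
X[0] = 5
X[1] = -3
X[2] = -3
X[3] = -3

X = [5, -3, -3, -3]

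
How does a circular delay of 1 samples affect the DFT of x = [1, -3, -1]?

Time shift by 1: X_shifted[k] = ω_3^(1k) · X[k]
Shifted x = [-1, 1, -3]

DFT(x[n-1]) = [-3, -3.4641i, 3.4641i]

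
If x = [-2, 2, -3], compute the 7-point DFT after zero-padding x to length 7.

Original 3-point DFT: [-3, -1.5000-4.3301i, -1.5000+4.3301i]
Zero-padded 7-point DFT provides frequency interpolation.

DFT_7([x, 0, ...]) = [-3, -0.0855+1.3611i, 0.2579-3.2515i, -5.6724-3.2133i, -5.6724+3.2133i, 0.2579+3.2515i, -0.0855-1.3611i]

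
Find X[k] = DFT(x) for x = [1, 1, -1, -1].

X[k] = Σ(n=0 to 3) x[n] · ω_4^(nk)
where ω_4 = e^(-2πi/4)

Computing each X[k]:
X[0] = 0
X[1] = 2-2i
X[2] = 0
X[3] = 2+2i

X = [0, 2-2i, 0, 2+2i]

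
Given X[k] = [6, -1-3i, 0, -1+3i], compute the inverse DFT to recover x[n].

x[n] = (1/4) Σ(k=0 to 3) X[k] · e^(2πikn/4)

Computing each x[n]:
x[0] = 1
x[1] = 3
x[2] = 2
x[3] = 0

x = [1, 3, 2, 0]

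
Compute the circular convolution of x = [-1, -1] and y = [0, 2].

(x ⊛ y)[n] = Σ(m=0 to 1) x[m] · y[(n-m) mod 2]

Computing each output sample:
(x ⊛ y)[0] = -2
(x ⊛ y)[1] = -2

x ⊛ y = [-2, -2]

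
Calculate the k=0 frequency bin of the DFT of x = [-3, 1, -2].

X[0] = Σ(n=0 to 2) x[n] · ω_3^0 = Σ x[n]
= (-3) + (1) + (-2)

X[0] = -4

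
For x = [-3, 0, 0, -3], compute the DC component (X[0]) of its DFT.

X[0] = Σ(n=0 to 3) x[n] · ω_4^0 = Σ x[n]
= (-3) + (0) + (0) + (-3)

X[0] = -6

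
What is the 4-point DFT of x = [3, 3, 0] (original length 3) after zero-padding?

Original 3-point DFT: [6, 1.5000-2.5981i, 1.5000+2.5981i]
Zero-padded 4-point DFT provides frequency interpolation.

DFT_4([x, 0, ...]) = [6, 3-3i, 0, 3+3i]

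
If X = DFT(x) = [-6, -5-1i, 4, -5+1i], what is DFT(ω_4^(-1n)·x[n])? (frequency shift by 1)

Modulation property: DFT(ω_4^(-1n)·x[n]) = X[(k-1) mod 4], so circularly shift X by 1 positions.

X[k-1] = [-5+1i, -6, -5-1i, 4]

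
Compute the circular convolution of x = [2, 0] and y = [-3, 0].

(x ⊛ y)[n] = Σ(m=0 to 1) x[m] · y[(n-m) mod 2]

Computing each output sample:
(x ⊛ y)[0] = -6
(x ⊛ y)[1] = 0

x ⊛ y = [-6, 0]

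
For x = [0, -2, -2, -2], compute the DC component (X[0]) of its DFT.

X[0] = Σ(n=0 to 3) x[n] · ω_4^0 = Σ x[n]
= (0) + (-2) + (-2) + (-2)

X[0] = -6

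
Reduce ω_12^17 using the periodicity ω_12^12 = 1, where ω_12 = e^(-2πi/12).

Since ω_12^12 = 1, powers reduce modulo 12.
17 mod 12 = 5
So ω_12^17 = ω_12^5 = e^(-2πi·5/12)

ω_12^17 = ω_12^5 = -0.8660-0.5000i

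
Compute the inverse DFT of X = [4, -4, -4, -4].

x[n] = (1/4) Σ(k=0 to 3) X[k] · e^(2πikn/4)

Computing each x[n]:
x[0] = -2
x[1] = 2
x[2] = 2
x[3] = 2

x = [-2, 2, 2, 2]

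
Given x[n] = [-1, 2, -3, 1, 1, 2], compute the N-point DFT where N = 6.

X[k] = Σ(n=0 to 5) x[n] · ω_6^(nk)
where ω_6 = e^(-2πi/6)

Computing each X[k]:
X[0] = 2
X[1] = 1.0000+3.4641i
X[2] = -1.0000-3.4641i
X[3] = -8
X[4] = -1.0000+3.4641i
X[5] = 1.0000-3.4641i

X = [2, 1.0000+3.4641i, -1.0000-3.4641i, -8, -1.0000+3.4641i, 1.0000-3.4641i]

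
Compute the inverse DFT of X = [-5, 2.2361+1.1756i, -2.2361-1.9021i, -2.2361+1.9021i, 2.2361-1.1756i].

x[n] = (1/5) Σ(k=0 to 4) X[k] · e^(2πikn/5)

Computing each x[n]:
x[0] = -1
x[1] = 0
x[2] = -3
x[3] = -1
x[4] = 0

x = [-1, 0, -3, -1, 0]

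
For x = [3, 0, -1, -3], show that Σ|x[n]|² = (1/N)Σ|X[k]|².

Time domain:
Σ|x[n]|² = |3|² + |0|² + |-1|² + |-3|² = 19.0000

Frequency domain:
(1/4)Σ|X[k]|² = (1/4)(|-1|² + |4-3i|² + |5|² + |4+3i|²) = (1/4)·76.0000 = 19.0000

Both sides agree, confirming Parseval's theorem.

Σ|x[n]|² = (1/N)Σ|X[k]|² = 19.0000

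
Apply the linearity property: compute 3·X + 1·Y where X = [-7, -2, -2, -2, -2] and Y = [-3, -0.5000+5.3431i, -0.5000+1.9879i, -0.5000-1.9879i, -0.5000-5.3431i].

By linearity: DFT(3x + 1y) = 3·DFT(x) + 1·DFT(y)
= 3·[-7, -2, -2, -2, -2] + 1·[-3, -0.5000+5.3431i, -0.5000+1.9879i, -0.5000-1.9879i, -0.5000-5.3431i]

Computing element-wise:
Z[0] = 3·(-7) + 1·(-3) = -24
Z[1] = 3·(-2) + 1·(-0.5000+5.3431i) = -6.5000+5.3431i
Z[2] = 3·(-2) + 1·(-0.5000+1.9879i) = -6.5000+1.9879i
Z[3] = 3·(-2) + 1·(-0.5000-1.9879i) = -6.5000-1.9879i
Z[4] = 3·(-2) + 1·(-0.5000-5.3431i) = -6.5000-5.3431i

DFT(3x + 1y) = 3·X + 1·Y = [-24, -6.5000+5.3431i, -6.5000+1.9879i, -6.5000-1.9879i, -6.5000-5.3431i]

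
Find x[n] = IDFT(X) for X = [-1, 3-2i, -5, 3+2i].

x[n] = (1/4) Σ(k=0 to 3) X[k] · e^(2πikn/4)

Computing each x[n]:
x[0] = 0
x[1] = 2
x[2] = -3
x[3] = 0

x = [0, 2, -3, 0]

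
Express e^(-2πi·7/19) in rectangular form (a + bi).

ω_19^7 = e^(-2πi·7/19)
= cos(-2π·7/19) + i·sin(-2π·7/19)
= cos(-14π/19) + i·sin(-14π/19)

ω_19^7 = cos(-14π/19) + i·sin(-14π/19) = -0.6773-0.7357i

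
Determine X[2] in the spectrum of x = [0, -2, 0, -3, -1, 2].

X[2] = Σ(n=0 to 5) x[n] · ω_6^(2n) where ω_6 = e^(-2πi/6)
= (0)·ω_6^0 + (-2)·ω_6^2 + (0)·ω_6^4 + (-3)·ω_6^6 + (-1)·ω_6^8 + (2)·ω_6^10

X[2] = -2.5000+4.3301i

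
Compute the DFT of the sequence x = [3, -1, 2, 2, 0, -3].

X[k] = Σ(n=0 to 5) x[n] · ω_6^(nk)
where ω_6 = e^(-2πi/6)

Computing each X[k]:
X[0] = 3
X[1] = -2.0000-3.4641i
X[2] = 6
X[3] = 7
X[4] = 6
X[5] = -2.0000+3.4641i

X = [3, -2.0000-3.4641i, 6, 7, 6, -2.0000+3.4641i]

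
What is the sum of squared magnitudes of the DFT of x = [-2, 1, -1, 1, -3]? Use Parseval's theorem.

Parseval: Σ|x[n]|² = (1/N)Σ|X[k]|², so Σ|X[k]|² = N·Σ|x[n]|² = 5·16.0000

Σ|X[k]|² = N·Σ|x[n]|² = 5·16.0000 = 80.0000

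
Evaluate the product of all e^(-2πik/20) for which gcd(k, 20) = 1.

The primitive 20th roots of unity are ω_20^k for k coprime to 20: k ∈ {1, 3, 7, 9, 11, 13, 17, 19}
Their product equals the constant term of the cyclotomic polynomial Φ_20(x) up to sign.
For n ≥ 3, the product of all primitive nth roots of unity is 1. (For n=1 it is 1; for n=2 it is -1.)

1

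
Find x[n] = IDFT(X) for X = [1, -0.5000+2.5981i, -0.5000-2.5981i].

x[n] = (1/3) Σ(k=0 to 2) X[k] · e^(2πikn/3)

Computing each x[n]:
x[0] = 0
x[1] = -1
x[2] = 2

x = [0, -1, 2]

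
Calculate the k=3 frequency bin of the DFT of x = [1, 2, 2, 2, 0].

X[3] = Σ(n=0 to 4) x[n] · ω_5^(3n) where ω_5 = e^(-2πi/5)
= (1)·ω_5^0 + (2)·ω_5^3 + (2)·ω_5^6 + (2)·ω_5^9 + (0)·ω_5^12

X[3] = 0.6180+1.1756i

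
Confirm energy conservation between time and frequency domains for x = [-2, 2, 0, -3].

Time domain:
Σ|x[n]|² = |-2|² + |2|² + |0|² + |-3|² = 17.0000

Frequency domain:
(1/4)Σ|X[k]|² = (1/4)(|-3|² + |-2-5i|² + |-1|² + |-2+5i|²) = (1/4)·68.0000 = 17.0000

Both sides agree, confirming Parseval's theorem.

Σ|x[n]|² = (1/N)Σ|X[k]|² = 17.0000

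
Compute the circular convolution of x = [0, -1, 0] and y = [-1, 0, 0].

(x ⊛ y)[n] = Σ(m=0 to 2) x[m] · y[(n-m) mod 3]

Computing each output sample:
(x ⊛ y)[0] = 0
(x ⊛ y)[1] = 1
(x ⊛ y)[2] = 0

x ⊛ y = [0, 1, 0]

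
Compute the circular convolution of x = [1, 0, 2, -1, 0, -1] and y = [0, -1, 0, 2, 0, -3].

(x ⊛ y)[n] = Σ(m=0 to 5) x[m] · y[(n-m) mod 6]

Computing each output sample:
(x ⊛ y)[0] = -1
(x ⊛ y)[1] = -7
(x ⊛ y)[2] = 1
(x ⊛ y)[3] = 0
(x ⊛ y)[4] = 4
(x ⊛ y)[5] = 1

x ⊛ y = [-1, -7, 1, 0, 4, 1]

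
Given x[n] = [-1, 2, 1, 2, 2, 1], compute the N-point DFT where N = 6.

X[k] = Σ(n=0 to 5) x[n] · ω_6^(nk)
where ω_6 = e^(-2πi/6)

Computing each X[k]:
X[0] = 7
X[1] = -3
X[2] = -2.0000-1.7321i
X[3] = -3
X[4] = -2.0000+1.7321i
X[5] = -3

X = [7, -3, -2.0000-1.7321i, -3, -2.0000+1.7321i, -3]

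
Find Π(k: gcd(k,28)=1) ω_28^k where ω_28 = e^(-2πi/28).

The primitive 28th roots of unity are ω_28^k for k coprime to 28: k ∈ {1, 3, 5, 9, 11, 13, 15, 17, 19, 23, 25, 27}
Their product equals the constant term of the cyclotomic polynomial Φ_28(x) up to sign.
For n ≥ 3, the product of all primitive nth roots of unity is 1. (For n=1 it is 1; for n=2 it is -1.)

1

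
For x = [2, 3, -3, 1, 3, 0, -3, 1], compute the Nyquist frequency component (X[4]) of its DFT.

X[4] = Σ(n=0 to 7) x[n] · ω_8^(4n) where ω_8 = e^(-2πi/8)
= (2)·ω_8^0 + (3)·ω_8^4 + (-3)·ω_8^8 + (1)·ω_8^12 + (3)·ω_8^16 + (0)·ω_8^20 + (-3)·ω_8^24 + (1)·ω_8^28

X[4] = -6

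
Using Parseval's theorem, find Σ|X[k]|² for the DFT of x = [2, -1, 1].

Parseval: Σ|x[n]|² = (1/N)Σ|X[k]|², so Σ|X[k]|² = N·Σ|x[n]|² = 3·6.0000

Σ|X[k]|² = N·Σ|x[n]|² = 3·6.0000 = 18.0000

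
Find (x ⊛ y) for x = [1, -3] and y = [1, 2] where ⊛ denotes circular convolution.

(x ⊛ y)[n] = Σ(m=0 to 1) x[m] · y[(n-m) mod 2]

Computing each output sample:
(x ⊛ y)[0] = -5
(x ⊛ y)[1] = -1

x ⊛ y = [-5, -1]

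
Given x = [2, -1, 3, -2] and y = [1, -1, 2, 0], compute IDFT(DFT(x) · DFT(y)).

(x ⊛ y)[n] = Σ(m=0 to 3) x[m] · y[(n-m) mod 4]

Computing each output sample:
(x ⊛ y)[0] = 10
(x ⊛ y)[1] = -7
(x ⊛ y)[2] = 8
(x ⊛ y)[3] = -7

x ⊛ y = [10, -7, 8, -7]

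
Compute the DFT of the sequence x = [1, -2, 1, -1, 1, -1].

X[k] = Σ(n=0 to 5) x[n] · ω_6^(nk)
where ω_6 = e^(-2πi/6)

Computing each X[k]:
X[0] = -1
X[1] = -0.5000+0.8660i
X[2] = 0.5000+0.8660i
X[3] = 7
X[4] = 0.5000-0.8660i
X[5] = -0.5000-0.8660i

X = [-1, -0.5000+0.8660i, 0.5000+0.8660i, 7, 0.5000-0.8660i, -0.5000-0.8660i]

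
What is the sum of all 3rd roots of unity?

Sum of all nth roots of unity equals 0 for n > 1 (geometric series with r ≠ 1).

0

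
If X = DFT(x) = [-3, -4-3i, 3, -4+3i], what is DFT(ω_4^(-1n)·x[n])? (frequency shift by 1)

Modulation property: DFT(ω_4^(-1n)·x[n]) = X[(k-1) mod 4], so circularly shift X by 1 positions.

X[k-1] = [-4+3i, -3, -4-3i, 3]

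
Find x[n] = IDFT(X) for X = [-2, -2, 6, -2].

x[n] = (1/4) Σ(k=0 to 3) X[k] · e^(2πikn/4)

Computing each x[n]:
x[0] = 0
x[1] = -2
x[2] = 2
x[3] = -2

x = [0, -2, 2, -2]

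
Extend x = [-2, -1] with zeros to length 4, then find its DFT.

Original 2-point DFT: [-3, -1]
Zero-padded 4-point DFT provides frequency interpolation.

DFT_4([x, 0, ...]) = [-3, -2+1i, -1, -2-1i]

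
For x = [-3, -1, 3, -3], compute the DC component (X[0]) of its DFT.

X[0] = Σ(n=0 to 3) x[n] · ω_4^0 = Σ x[n]
= (-3) + (-1) + (3) + (-3)

X[0] = -4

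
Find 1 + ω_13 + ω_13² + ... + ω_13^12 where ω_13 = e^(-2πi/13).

Sum of all nth roots of unity equals 0 for n > 1 (geometric series with r ≠ 1).

0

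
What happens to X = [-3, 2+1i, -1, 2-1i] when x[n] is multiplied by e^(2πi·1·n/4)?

Modulation property: DFT(ω_4^(-1n)·x[n]) = X[(k-1) mod 4], so circularly shift X by 1 positions.

X[k-1] = [2-1i, -3, 2+1i, -1]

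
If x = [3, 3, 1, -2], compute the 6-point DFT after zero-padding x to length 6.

Original 4-point DFT: [5, 2-5i, 3, 2+5i]
Zero-padded 6-point DFT provides frequency interpolation.

DFT_6([x, 0, ...]) = [5, 6.0000-3.4641i, -1.0000-1.7321i, 3, -1.0000+1.7321i, 6.0000+3.4641i]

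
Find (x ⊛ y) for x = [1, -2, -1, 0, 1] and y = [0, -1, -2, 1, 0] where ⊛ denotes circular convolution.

(x ⊛ y)[n] = Σ(m=0 to 4) x[m] · y[(n-m) mod 5]

Computing each output sample:
(x ⊛ y)[0] = -2
(x ⊛ y)[1] = -3
(x ⊛ y)[2] = 1
(x ⊛ y)[3] = 6
(x ⊛ y)[4] = 0

x ⊛ y = [-2, -3, 1, 6, 0]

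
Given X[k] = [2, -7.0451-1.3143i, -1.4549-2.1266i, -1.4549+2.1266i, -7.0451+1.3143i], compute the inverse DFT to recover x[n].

x[n] = (1/5) Σ(k=0 to 4) X[k] · e^(2πikn/5)

Computing each x[n]:
x[0] = -3
x[1] = 1
x[2] = 2
x[3] = 3
x[4] = -1

x = [-3, 1, 2, 3, -1]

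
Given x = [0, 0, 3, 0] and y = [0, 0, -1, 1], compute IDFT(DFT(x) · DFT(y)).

(x ⊛ y)[n] = Σ(m=0 to 3) x[m] · y[(n-m) mod 4]

Computing each output sample:
(x ⊛ y)[0] = -3
(x ⊛ y)[1] = 3
(x ⊛ y)[2] = 0
(x ⊛ y)[3] = 0

x ⊛ y = [-3, 3, 0, 0]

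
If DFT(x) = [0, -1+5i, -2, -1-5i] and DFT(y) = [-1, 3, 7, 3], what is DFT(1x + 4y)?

By linearity: DFT(1x + 4y) = 1·DFT(x) + 4·DFT(y)
= 1·[0, -1+5i, -2, -1-5i] + 4·[-1, 3, 7, 3]

Computing element-wise:
Z[0] = 1·(0) + 4·(-1) = -4
Z[1] = 1·(-1+5i) + 4·(3) = 11+5i
Z[2] = 1·(-2) + 4·(7) = 26
Z[3] = 1·(-1-5i) + 4·(3) = 11-5i

DFT(1x + 4y) = 1·X + 4·Y = [-4, 11+5i, 26, 11-5i]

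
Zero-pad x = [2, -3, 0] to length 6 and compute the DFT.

Original 3-point DFT: [-1, 3.5000+2.5981i, 3.5000-2.5981i]
Zero-padded 6-point DFT provides frequency interpolation.

DFT_6([x, 0, ...]) = [-1, 0.5000+2.5981i, 3.5000+2.5981i, 5, 3.5000-2.5981i, 0.5000-2.5981i]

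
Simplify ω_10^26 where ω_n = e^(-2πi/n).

Since ω_10^10 = 1, powers reduce modulo 10.
26 mod 10 = 6
So ω_10^26 = ω_10^6 = e^(-2πi·6/10)

ω_10^26 = ω_10^6 = -0.8090+0.5878i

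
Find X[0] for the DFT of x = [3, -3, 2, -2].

X[0] = Σ(n=0 to 3) x[n] · ω_4^0 = Σ x[n]
= (3) + (-3) + (2) + (-2)

X[0] = 0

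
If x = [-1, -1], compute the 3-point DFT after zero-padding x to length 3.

Original 2-point DFT: [-2, 0]
Zero-padded 3-point DFT provides frequency interpolation.

DFT_3([x, 0, ...]) = [-2, -0.5000+0.8660i, -0.5000-0.8660i]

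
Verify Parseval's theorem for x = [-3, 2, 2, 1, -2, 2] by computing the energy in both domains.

Time domain:
Σ|x[n]|² = |-3|² + |2|² + |2|² + |1|² + |-2|² + |2|² = 26.0000

Frequency domain:
(1/6)Σ|X[k]|² = (1/6)(|2|² + |-2.0000-3.4641i|² + |-4.0000+3.4641i|² + |-8|² + |-4.0000-3.4641i|² + |-2.0000+3.4641i|²) = (1/6)·156.0000 = 26.0000

Both sides agree, confirming Parseval's theorem.

Σ|x[n]|² = (1/N)Σ|X[k]|² = 26.0000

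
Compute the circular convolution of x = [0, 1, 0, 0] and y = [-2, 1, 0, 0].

(x ⊛ y)[n] = Σ(m=0 to 3) x[m] · y[(n-m) mod 4]

Computing each output sample:
(x ⊛ y)[0] = 0
(x ⊛ y)[1] = -2
(x ⊛ y)[2] = 1
(x ⊛ y)[3] = 0

x ⊛ y = [0, -2, 1, 0]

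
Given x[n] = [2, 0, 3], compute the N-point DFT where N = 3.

X[k] = Σ(n=0 to 2) x[n] · ω_3^(nk)
where ω_3 = e^(-2πi/3)

Computing each X[k]:
X[0] = 5
X[1] = 0.5000+2.5981i
X[2] = 0.5000-2.5981i

X = [5, 0.5000+2.5981i, 0.5000-2.5981i]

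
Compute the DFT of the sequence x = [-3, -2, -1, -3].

X[k] = Σ(n=0 to 3) x[n] · ω_4^(nk)
where ω_4 = e^(-2πi/4)

Computing each X[k]:
X[0] = -9
X[1] = -2-1i
X[2] = 1
X[3] = -2+1i

X = [-9, -2-1i, 1, -2+1i]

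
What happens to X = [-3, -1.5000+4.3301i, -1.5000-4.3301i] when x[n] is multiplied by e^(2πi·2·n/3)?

Modulation property: DFT(ω_3^(-2n)·x[n]) = X[(k-2) mod 3], so circularly shift X by 2 positions.

X[k-2] = [-1.5000+4.3301i, -1.5000-4.3301i, -3]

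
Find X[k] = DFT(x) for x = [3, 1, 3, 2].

X[k] = Σ(n=0 to 3) x[n] · ω_4^(nk)
where ω_4 = e^(-2πi/4)

Computing each X[k]:
X[0] = 9
X[1] = 1i
X[2] = 3
X[3] = -1i

X = [9, 1i, 3, -1i]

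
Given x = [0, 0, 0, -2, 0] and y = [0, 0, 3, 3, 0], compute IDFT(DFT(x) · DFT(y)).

(x ⊛ y)[n] = Σ(m=0 to 4) x[m] · y[(n-m) mod 5]

Computing each output sample:
(x ⊛ y)[0] = -6
(x ⊛ y)[1] = -6
(x ⊛ y)[2] = 0
(x ⊛ y)[3] = 0
(x ⊛ y)[4] = 0

x ⊛ y = [-6, -6, 0, 0, 0]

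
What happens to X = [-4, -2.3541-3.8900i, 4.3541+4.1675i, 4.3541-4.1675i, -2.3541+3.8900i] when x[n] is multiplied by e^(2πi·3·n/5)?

Modulation property: DFT(ω_5^(-3n)·x[n]) = X[(k-3) mod 5], so circularly shift X by 3 positions.

X[k-3] = [4.3541+4.1675i, 4.3541-4.1675i, -2.3541+3.8900i, -4, -2.3541-3.8900i]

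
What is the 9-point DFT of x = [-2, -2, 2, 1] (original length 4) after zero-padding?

Original 4-point DFT: [-1, -4+3i, 1, -4-3i]
Zero-padded 9-point DFT provides frequency interpolation.

DFT_9([x, 0, ...]) = [-1, -3.6848-1.5501i, -4.7267+2.1516i, -1.0000+3.4641i, 0.9115+1.1036i, 0.9115-1.1036i, -1.0000-3.4641i, -4.7267-2.1516i, -3.6848+1.5501i]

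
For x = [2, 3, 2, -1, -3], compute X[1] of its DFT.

X[1] = Σ(n=0 to 4) x[n] · ω_5^(1n) where ω_5 = e^(-2πi/5)
= (2)·ω_5^0 + (3)·ω_5^1 + (2)·ω_5^2 + (-1)·ω_5^3 + (-3)·ω_5^4

X[1] = 1.1910-7.4697i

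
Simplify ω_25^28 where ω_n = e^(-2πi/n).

Since ω_25^25 = 1, powers reduce modulo 25.
28 mod 25 = 3
So ω_25^28 = ω_25^3 = e^(-2πi·3/25)

ω_25^28 = ω_25^3 = 0.7290-0.6845i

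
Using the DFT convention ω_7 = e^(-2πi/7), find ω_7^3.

ω_7^3 = e^(-2πi·3/7)
= cos(-2π·3/7) + i·sin(-2π·3/7)
= cos(-6π/7) + i·sin(-6π/7)

ω_7^3 = cos(-6π/7) + i·sin(-6π/7) = -0.9010-0.4339i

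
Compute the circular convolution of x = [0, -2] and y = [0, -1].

(x ⊛ y)[n] = Σ(m=0 to 1) x[m] · y[(n-m) mod 2]

Computing each output sample:
(x ⊛ y)[0] = 2
(x ⊛ y)[1] = 0

x ⊛ y = [2, 0]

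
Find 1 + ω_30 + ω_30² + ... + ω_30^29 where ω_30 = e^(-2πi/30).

Sum of all nth roots of unity equals 0 for n > 1 (geometric series with r ≠ 1).

0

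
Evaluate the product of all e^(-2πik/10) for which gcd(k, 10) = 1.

The primitive 10th roots of unity are ω_10^k for k coprime to 10: k ∈ {1, 3, 7, 9}
Their product equals the constant term of the cyclotomic polynomial Φ_10(x) up to sign.
For n ≥ 3, the product of all primitive nth roots of unity is 1. (For n=1 it is 1; for n=2 it is -1.)

1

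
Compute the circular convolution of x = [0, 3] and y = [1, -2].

(x ⊛ y)[n] = Σ(m=0 to 1) x[m] · y[(n-m) mod 2]

Computing each output sample:
(x ⊛ y)[0] = -6
(x ⊛ y)[1] = 3

x ⊛ y = [-6, 3]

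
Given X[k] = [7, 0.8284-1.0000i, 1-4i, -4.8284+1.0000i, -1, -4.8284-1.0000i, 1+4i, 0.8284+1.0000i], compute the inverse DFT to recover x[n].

x[n] = (1/8) Σ(k=0 to 7) X[k] · e^(2πikn/8)

Computing each x[n]:
x[0] = 0
x[1] = 3
x[2] = 1
x[3] = -1
x[4] = 2
x[5] = 1
x[6] = 0
x[7] = 1

x = [0, 3, 1, -1, 2, 1, 0, 1]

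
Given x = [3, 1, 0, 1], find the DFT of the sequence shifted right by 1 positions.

Time shift by 1: X_shifted[k] = ω_4^(1k) · X[k]
Shifted x = [1, 3, 1, 0]

DFT(x[n-1]) = [5, -3i, -1, 3i]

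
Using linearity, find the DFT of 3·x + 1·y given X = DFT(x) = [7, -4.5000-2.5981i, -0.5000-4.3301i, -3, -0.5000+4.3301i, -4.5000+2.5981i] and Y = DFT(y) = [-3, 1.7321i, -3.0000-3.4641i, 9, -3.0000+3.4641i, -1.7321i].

By linearity: DFT(3x + 1y) = 3·DFT(x) + 1·DFT(y)
= 3·[7, -4.5000-2.5981i, -0.5000-4.3301i, -3, -0.5000+4.3301i, -4.5000+2.5981i] + 1·[-3, 1.7321i, -3.0000-3.4641i, 9, -3.0000+3.4641i, -1.7321i]

Computing element-wise:
Z[0] = 3·(7) + 1·(-3) = 18
Z[1] = 3·(-4.5000-2.5981i) + 1·(1.7321i) = -13.5000-6.0622i
Z[2] = 3·(-0.5000-4.3301i) + 1·(-3.0000-3.4641i) = -4.5000-16.4544i
Z[3] = 3·(-3) + 1·(9) = 0
Z[4] = 3·(-0.5000+4.3301i) + 1·(-3.0000+3.4641i) = -4.5000+16.4544i
Z[5] = 3·(-4.5000+2.5981i) + 1·(-1.7321i) = -13.5000+6.0622i

DFT(3x + 1y) = 3·X + 1·Y = [18, -13.5000-6.0622i, -4.5000-16.4544i, 0, -4.5000+16.4544i, -13.5000+6.0622i]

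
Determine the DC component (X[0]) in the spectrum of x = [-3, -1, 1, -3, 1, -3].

X[0] = Σ(n=0 to 5) x[n] · ω_6^0 = Σ x[n]
= (-3) + (-1) + (1) + (-3) + (1) + (-3)

X[0] = -8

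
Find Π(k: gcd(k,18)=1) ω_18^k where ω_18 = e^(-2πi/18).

The primitive 18th roots of unity are ω_18^k for k coprime to 18: k ∈ {1, 5, 7, 11, 13, 17}
Their product equals the constant term of the cyclotomic polynomial Φ_18(x) up to sign.
For n ≥ 3, the product of all primitive nth roots of unity is 1. (For n=1 it is 1; for n=2 it is -1.)

1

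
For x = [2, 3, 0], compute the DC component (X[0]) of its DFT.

X[0] = Σ(n=0 to 2) x[n] · ω_3^0 = Σ x[n]
= (2) + (3) + (0)

X[0] = 5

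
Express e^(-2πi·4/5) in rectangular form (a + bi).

ω_5^4 = e^(-2πi·4/5)
= cos(-2π·4/5) + i·sin(-2π·4/5)
= cos(-8π/5) + i·sin(-8π/5)

ω_5^4 = cos(-8π/5) + i·sin(-8π/5) = 0.3090+0.9511i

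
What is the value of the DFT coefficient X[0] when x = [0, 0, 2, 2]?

X[0] = Σ(n=0 to 3) x[n] · ω_4^0 = Σ x[n]
= (0) + (0) + (2) + (2)

X[0] = 4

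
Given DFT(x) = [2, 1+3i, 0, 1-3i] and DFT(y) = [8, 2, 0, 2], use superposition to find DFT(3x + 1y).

By linearity: DFT(3x + 1y) = 3·DFT(x) + 1·DFT(y)
= 3·[2, 1+3i, 0, 1-3i] + 1·[8, 2, 0, 2]

Computing element-wise:
Z[0] = 3·(2) + 1·(8) = 14
Z[1] = 3·(1+3i) + 1·(2) = 5+9i
Z[2] = 3·(0) + 1·(0) = 0
Z[3] = 3·(1-3i) + 1·(2) = 5-9i

DFT(3x + 1y) = 3·X + 1·Y = [14, 5+9i, 0, 5-9i]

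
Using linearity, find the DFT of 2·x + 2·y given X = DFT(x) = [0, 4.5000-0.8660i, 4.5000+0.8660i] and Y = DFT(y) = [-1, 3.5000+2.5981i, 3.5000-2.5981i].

By linearity: DFT(2x + 2y) = 2·DFT(x) + 2·DFT(y)
= 2·[0, 4.5000-0.8660i, 4.5000+0.8660i] + 2·[-1, 3.5000+2.5981i, 3.5000-2.5981i]

Computing element-wise:
Z[0] = 2·(0) + 2·(-1) = -2
Z[1] = 2·(4.5000-0.8660i) + 2·(3.5000+2.5981i) = 16.0000+3.4642i
Z[2] = 2·(4.5000+0.8660i) + 2·(3.5000-2.5981i) = 16.0000-3.4642i

DFT(2x + 2y) = 2·X + 2·Y = [-2, 16.0000+3.4642i, 16.0000-3.4642i]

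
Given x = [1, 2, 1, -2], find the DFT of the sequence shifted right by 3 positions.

Time shift by 3: X_shifted[k] = ω_4^(3k) · X[k]
Shifted x = [2, 1, -2, 1]

DFT(x[n-3]) = [2, 4, -2, 4]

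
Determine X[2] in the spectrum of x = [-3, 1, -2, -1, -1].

X[2] = Σ(n=0 to 4) x[n] · ω_5^(2n) where ω_5 = e^(-2πi/5)
= (-3)·ω_5^0 + (1)·ω_5^2 + (-2)·ω_5^4 + (-1)·ω_5^6 + (-1)·ω_5^8

X[2] = -3.9271-2.1266i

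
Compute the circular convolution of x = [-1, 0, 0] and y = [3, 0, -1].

(x ⊛ y)[n] = Σ(m=0 to 2) x[m] · y[(n-m) mod 3]

Computing each output sample:
(x ⊛ y)[0] = -3
(x ⊛ y)[1] = 0
(x ⊛ y)[2] = 1

x ⊛ y = [-3, 0, 1]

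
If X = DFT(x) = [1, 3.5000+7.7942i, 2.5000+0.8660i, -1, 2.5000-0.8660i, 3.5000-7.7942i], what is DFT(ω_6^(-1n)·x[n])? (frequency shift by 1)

Modulation property: DFT(ω_6^(-1n)·x[n]) = X[(k-1) mod 6], so circularly shift X by 1 positions.

X[k-1] = [3.5000-7.7942i, 1, 3.5000+7.7942i, 2.5000+0.8660i, -1, 2.5000-0.8660i]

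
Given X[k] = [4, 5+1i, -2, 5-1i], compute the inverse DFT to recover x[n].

x[n] = (1/4) Σ(k=0 to 3) X[k] · e^(2πikn/4)

Computing each x[n]:
x[0] = 3
x[1] = 1
x[2] = -2
x[3] = 2

x = [3, 1, -2, 2]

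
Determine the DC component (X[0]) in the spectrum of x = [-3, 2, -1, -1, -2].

X[0] = Σ(n=0 to 4) x[n] · ω_5^0 = Σ x[n]
= (-3) + (2) + (-1) + (-1) + (-2)

X[0] = -5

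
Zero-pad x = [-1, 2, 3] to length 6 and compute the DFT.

Original 3-point DFT: [4, -3.5000+0.8660i, -3.5000-0.8660i]
Zero-padded 6-point DFT provides frequency interpolation.

DFT_6([x, 0, ...]) = [4, -1.5000-4.3301i, -3.5000+0.8660i, 0, -3.5000-0.8660i, -1.5000+4.3301i]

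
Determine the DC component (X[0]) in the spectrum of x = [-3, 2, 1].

X[0] = Σ(n=0 to 2) x[n] · ω_3^0 = Σ x[n]
= (-3) + (2) + (1)

X[0] = 0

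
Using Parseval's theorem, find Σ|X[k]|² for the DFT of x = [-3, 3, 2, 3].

Parseval: Σ|x[n]|² = (1/N)Σ|X[k]|², so Σ|X[k]|² = N·Σ|x[n]|² = 4·31.0000

Σ|X[k]|² = N·Σ|x[n]|² = 4·31.0000 = 124.0000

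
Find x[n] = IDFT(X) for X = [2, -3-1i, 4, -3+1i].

x[n] = (1/4) Σ(k=0 to 3) X[k] · e^(2πikn/4)

Computing each x[n]:
x[0] = 0
x[1] = 0
x[2] = 3
x[3] = -1

x = [0, 0, 3, -1]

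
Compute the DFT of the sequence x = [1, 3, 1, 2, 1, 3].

X[k] = Σ(n=0 to 5) x[n] · ω_6^(nk)
where ω_6 = e^(-2πi/6)

Computing each X[k]:
X[0] = 11
X[1] = 1
X[2] = -1
X[3] = -5
X[4] = -1
X[5] = 1

X = [11, 1, -1, -5, -1, 1]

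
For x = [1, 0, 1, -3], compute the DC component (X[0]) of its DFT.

X[0] = Σ(n=0 to 3) x[n] · ω_4^0 = Σ x[n]
= (1) + (0) + (1) + (-3)

X[0] = -1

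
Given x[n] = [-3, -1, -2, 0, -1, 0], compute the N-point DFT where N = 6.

X[k] = Σ(n=0 to 5) x[n] · ω_6^(nk)
where ω_6 = e^(-2πi/6)

Computing each X[k]:
X[0] = -7
X[1] = -2.0000+1.7321i
X[2] = -1
X[3] = -5
X[4] = -1
X[5] = -2.0000-1.7321i

X = [-7, -2.0000+1.7321i, -1, -5, -1, -2.0000-1.7321i]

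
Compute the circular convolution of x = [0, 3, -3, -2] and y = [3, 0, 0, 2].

(x ⊛ y)[n] = Σ(m=0 to 3) x[m] · y[(n-m) mod 4]

Computing each output sample:
(x ⊛ y)[0] = 6
(x ⊛ y)[1] = 3
(x ⊛ y)[2] = -13
(x ⊛ y)[3] = -6

x ⊛ y = [6, 3, -13, -6]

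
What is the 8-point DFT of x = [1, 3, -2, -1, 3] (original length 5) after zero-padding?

Original 5-point DFT: [4, 5.2812+0.5878i, -4.7812-0.9511i, -4.7812+0.9511i, 5.2812-0.5878i]
Zero-padded 8-point DFT provides frequency interpolation.

DFT_8([x, 0, ...]) = [4, 0.8284+0.5858i, 6-4i, -4.8284-3.4142i, 0, -4.8284+3.4142i, 6+4i, 0.8284-0.5858i]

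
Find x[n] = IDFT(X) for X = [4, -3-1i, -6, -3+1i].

x[n] = (1/4) Σ(k=0 to 3) X[k] · e^(2πikn/4)

Computing each x[n]:
x[0] = -2
x[1] = 3
x[2] = 1
x[3] = 2

x = [-2, 3, 1, 2]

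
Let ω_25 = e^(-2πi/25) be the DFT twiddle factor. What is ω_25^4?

ω_25^4 = e^(-2πi·4/25)
= cos(-2π·4/25) + i·sin(-2π·4/25)
= cos(-8π/25) + i·sin(-8π/25)

ω_25^4 = cos(-8π/25) + i·sin(-8π/25) = 0.5358-0.8443i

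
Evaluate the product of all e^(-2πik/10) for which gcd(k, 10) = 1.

The primitive 10th roots of unity are ω_10^k for k coprime to 10: k ∈ {1, 3, 7, 9}
Their product equals the constant term of the cyclotomic polynomial Φ_10(x) up to sign.
For n ≥ 3, the product of all primitive nth roots of unity is 1. (For n=1 it is 1; for n=2 it is -1.)

1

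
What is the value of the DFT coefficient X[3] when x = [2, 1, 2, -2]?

X[3] = Σ(n=0 to 3) x[n] · ω_4^(3n) where ω_4 = e^(-2πi/4)
= (2)·ω_4^0 + (1)·ω_4^3 + (2)·ω_4^6 + (-2)·ω_4^9

X[3] = 3i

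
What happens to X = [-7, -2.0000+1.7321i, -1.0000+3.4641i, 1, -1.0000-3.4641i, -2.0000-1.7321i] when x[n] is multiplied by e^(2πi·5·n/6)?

Modulation property: DFT(ω_6^(-5n)·x[n]) = X[(k-5) mod 6], so circularly shift X by 5 positions.

X[k-5] = [-2.0000+1.7321i, -1.0000+3.4641i, 1, -1.0000-3.4641i, -2.0000-1.7321i, -7]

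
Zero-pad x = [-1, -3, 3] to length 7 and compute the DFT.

Original 3-point DFT: [-1, -1.0000+5.1962i, -1.0000-5.1962i]
Zero-padded 7-point DFT provides frequency interpolation.

DFT_7([x, 0, ...]) = [-1, -3.5380-0.5793i, -3.0353+4.2264i, 3.5734+3.6471i, 3.5734-3.6471i, -3.0353-4.2264i, -3.5380+0.5793i]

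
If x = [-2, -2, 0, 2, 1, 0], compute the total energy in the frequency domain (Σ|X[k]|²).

Parseval: Σ|x[n]|² = (1/N)Σ|X[k]|², so Σ|X[k]|² = N·Σ|x[n]|² = 6·13.0000

Σ|X[k]|² = N·Σ|x[n]|² = 6·13.0000 = 78.0000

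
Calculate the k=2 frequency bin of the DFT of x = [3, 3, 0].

X[2] = Σ(n=0 to 2) x[n] · ω_3^(2n) where ω_3 = e^(-2πi/3)
= (3)·ω_3^0 + (3)·ω_3^2 + (0)·ω_3^4

X[2] = 1.5000+2.5981i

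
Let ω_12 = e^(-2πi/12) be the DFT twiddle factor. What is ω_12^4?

ω_12^4 = e^(-2πi·4/12)
= cos(-2π·4/12) + i·sin(-2π·4/12)
= cos(-8π/12) + i·sin(-8π/12)

ω_12^4 = cos(-8π/12) + i·sin(-8π/12) = -0.5000-0.8660i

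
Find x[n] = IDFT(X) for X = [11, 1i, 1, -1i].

x[n] = (1/4) Σ(k=0 to 3) X[k] · e^(2πikn/4)

Computing each x[n]:
x[0] = 3
x[1] = 2
x[2] = 3
x[3] = 3

x = [3, 2, 3, 3]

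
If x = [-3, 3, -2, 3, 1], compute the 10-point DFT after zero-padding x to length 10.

Original 5-point DFT: [2, -2.5729+1.0368i, -5.9271-5.9309i, -5.9271+5.9309i, -2.5729-1.0368i]
Zero-padded 10-point DFT provides frequency interpolation.

DFT_10([x, 0, ...]) = [2, -2.9271-3.3022i, -2.5729+1.0368i, 0.4271-3.2164i, -5.9271-5.9309i, -10, -5.9271+5.9309i, 0.4271+3.2164i, -2.5729-1.0368i, -2.9271+3.3022i]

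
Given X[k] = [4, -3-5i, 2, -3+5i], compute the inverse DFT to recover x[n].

x[n] = (1/4) Σ(k=0 to 3) X[k] · e^(2πikn/4)

Computing each x[n]:
x[0] = 0
x[1] = 3
x[2] = 3
x[3] = -2

x = [0, 3, 3, -2]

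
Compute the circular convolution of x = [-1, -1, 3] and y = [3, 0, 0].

(x ⊛ y)[n] = Σ(m=0 to 2) x[m] · y[(n-m) mod 3]

Computing each output sample:
(x ⊛ y)[0] = -3
(x ⊛ y)[1] = -3
(x ⊛ y)[2] = 9

x ⊛ y = [-3, -3, 9]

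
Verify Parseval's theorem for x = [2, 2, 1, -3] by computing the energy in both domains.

Time domain:
Σ|x[n]|² = |2|² + |2|² + |1|² + |-3|² = 18.0000

Frequency domain:
(1/4)Σ|X[k]|² = (1/4)(|2|² + |1-5i|² + |4|² + |1+5i|²) = (1/4)·72.0000 = 18.0000

Both sides agree, confirming Parseval's theorem.

Σ|x[n]|² = (1/N)Σ|X[k]|² = 18.0000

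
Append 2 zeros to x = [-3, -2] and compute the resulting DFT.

Original 2-point DFT: [-5, -1]
Zero-padded 4-point DFT provides frequency interpolation.

DFT_4([x, 0, ...]) = [-5, -3+2i, -1, -3-2i]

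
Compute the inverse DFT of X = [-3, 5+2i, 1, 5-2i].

x[n] = (1/4) Σ(k=0 to 3) X[k] · e^(2πikn/4)

Computing each x[n]:
x[0] = 2
x[1] = -2
x[2] = -3
x[3] = 0

x = [2, -2, -3, 0]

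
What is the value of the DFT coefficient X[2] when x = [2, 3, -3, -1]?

X[2] = Σ(n=0 to 3) x[n] · ω_4^(2n) where ω_4 = e^(-2πi/4)
= (2)·ω_4^0 + (3)·ω_4^2 + (-3)·ω_4^4 + (-1)·ω_4^6

X[2] = -3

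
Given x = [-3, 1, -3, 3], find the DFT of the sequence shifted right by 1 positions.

Time shift by 1: X_shifted[k] = ω_4^(1k) · X[k]
Shifted x = [3, -3, 1, -3]

DFT(x[n-1]) = [-2, 2, 10, 2]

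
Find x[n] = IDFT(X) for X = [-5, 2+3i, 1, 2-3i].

x[n] = (1/4) Σ(k=0 to 3) X[k] · e^(2πikn/4)

Computing each x[n]:
x[0] = 0
x[1] = -3
x[2] = -2
x[3] = 0

x = [0, -3, -2, 0]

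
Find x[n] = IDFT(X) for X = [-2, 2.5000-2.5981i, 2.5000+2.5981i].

x[n] = (1/3) Σ(k=0 to 2) X[k] · e^(2πikn/3)

Computing each x[n]:
x[0] = 1
x[1] = 0
x[2] = -3

x = [1, 0, -3]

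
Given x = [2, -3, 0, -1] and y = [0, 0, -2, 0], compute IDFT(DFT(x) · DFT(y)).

(x ⊛ y)[n] = Σ(m=0 to 3) x[m] · y[(n-m) mod 4]

Computing each output sample:
(x ⊛ y)[0] = 0
(x ⊛ y)[1] = 2
(x ⊛ y)[2] = -4
(x ⊛ y)[3] = 6

x ⊛ y = [0, 2, -4, 6]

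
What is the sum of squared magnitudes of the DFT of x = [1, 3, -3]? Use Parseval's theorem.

Parseval: Σ|x[n]|² = (1/N)Σ|X[k]|², so Σ|X[k]|² = N·Σ|x[n]|² = 3·19.0000

Σ|X[k]|² = N·Σ|x[n]|² = 3·19.0000 = 57.0000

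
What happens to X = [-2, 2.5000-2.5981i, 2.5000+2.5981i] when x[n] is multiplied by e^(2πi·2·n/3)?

Modulation property: DFT(ω_3^(-2n)·x[n]) = X[(k-2) mod 3], so circularly shift X by 2 positions.

X[k-2] = [2.5000-2.5981i, 2.5000+2.5981i, -2]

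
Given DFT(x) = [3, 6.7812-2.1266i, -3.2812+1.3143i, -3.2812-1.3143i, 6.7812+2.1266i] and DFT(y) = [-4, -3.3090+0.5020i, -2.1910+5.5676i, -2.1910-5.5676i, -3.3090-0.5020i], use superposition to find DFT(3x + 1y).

By linearity: DFT(3x + 1y) = 3·DFT(x) + 1·DFT(y)
= 3·[3, 6.7812-2.1266i, -3.2812+1.3143i, -3.2812-1.3143i, 6.7812+2.1266i] + 1·[-4, -3.3090+0.5020i, -2.1910+5.5676i, -2.1910-5.5676i, -3.3090-0.5020i]

Computing element-wise:
Z[0] = 3·(3) + 1·(-4) = 5
Z[1] = 3·(6.7812-2.1266i) + 1·(-3.3090+0.5020i) = 17.0346-5.8778i
Z[2] = 3·(-3.2812+1.3143i) + 1·(-2.1910+5.5676i) = -12.0346+9.5105i
Z[3] = 3·(-3.2812-1.3143i) + 1·(-2.1910-5.5676i) = -12.0346-9.5105i
Z[4] = 3·(6.7812+2.1266i) + 1·(-3.3090-0.5020i) = 17.0346+5.8778i

DFT(3x + 1y) = 3·X + 1·Y = [5, 17.0346-5.8778i, -12.0346+9.5105i, -12.0346-9.5105i, 17.0346+5.8778i]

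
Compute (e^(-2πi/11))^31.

Since ω_11^11 = 1, powers reduce modulo 11.
31 mod 11 = 9
So ω_11^31 = ω_11^9 = e^(-2πi·9/11)

ω_11^31 = ω_11^9 = 0.4154+0.9096i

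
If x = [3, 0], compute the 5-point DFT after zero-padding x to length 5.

Original 2-point DFT: [3, 3]
Zero-padded 5-point DFT provides frequency interpolation.

DFT_5([x, 0, ...]) = [3, 3, 3, 3, 3]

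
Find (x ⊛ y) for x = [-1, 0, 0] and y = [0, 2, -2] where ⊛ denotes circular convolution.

(x ⊛ y)[n] = Σ(m=0 to 2) x[m] · y[(n-m) mod 3]

Computing each output sample:
(x ⊛ y)[0] = 0
(x ⊛ y)[1] = -2
(x ⊛ y)[2] = 2

x ⊛ y = [0, -2, 2]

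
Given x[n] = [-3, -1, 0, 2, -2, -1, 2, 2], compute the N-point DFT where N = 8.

X[k] = Σ(n=0 to 7) x[n] · ω_8^(nk)
where ω_8 = e^(-2πi/8)

Computing each X[k]:
X[0] = -1
X[1] = -1+2i
X[2] = -7+6i
X[3] = -1-2i
X[4] = -5
X[5] = -1+2i
X[6] = -7-6i
X[7] = -1-2i

X = [-1, -1+2i, -7+6i, -1-2i, -5, -1+2i, -7-6i, -1-2i]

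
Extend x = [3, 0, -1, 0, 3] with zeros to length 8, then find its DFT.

Original 5-point DFT: [5, 4.7361+3.4410i, 0.2639+0.8123i, 0.2639-0.8123i, 4.7361-3.4410i]
Zero-padded 8-point DFT provides frequency interpolation.

DFT_8([x, 0, ...]) = [5, 1i, 7, -1i, 5, 1i, 7, -1i]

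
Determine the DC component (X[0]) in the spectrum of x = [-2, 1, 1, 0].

X[0] = Σ(n=0 to 3) x[n] · ω_4^0 = Σ x[n]
= (-2) + (1) + (1) + (0)

X[0] = 0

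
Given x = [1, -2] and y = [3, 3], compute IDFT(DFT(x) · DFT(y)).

(x ⊛ y)[n] = Σ(m=0 to 1) x[m] · y[(n-m) mod 2]

Computing each output sample:
(x ⊛ y)[0] = -3
(x ⊛ y)[1] = -3

x ⊛ y = [-3, -3]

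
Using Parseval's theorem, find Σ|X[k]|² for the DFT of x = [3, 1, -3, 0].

Parseval: Σ|x[n]|² = (1/N)Σ|X[k]|², so Σ|X[k]|² = N·Σ|x[n]|² = 4·19.0000

Σ|X[k]|² = N·Σ|x[n]|² = 4·19.0000 = 76.0000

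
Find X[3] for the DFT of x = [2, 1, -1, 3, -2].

X[3] = Σ(n=0 to 4) x[n] · ω_5^(3n) where ω_5 = e^(-2πi/5)
= (2)·ω_5^0 + (1)·ω_5^3 + (-1)·ω_5^6 + (3)·ω_5^9 + (-2)·ω_5^12

X[3] = 3.4271+5.5676i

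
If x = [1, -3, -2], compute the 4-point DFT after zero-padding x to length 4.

Original 3-point DFT: [-4, 3.5000+0.8660i, 3.5000-0.8660i]
Zero-padded 4-point DFT provides frequency interpolation.

DFT_4([x, 0, ...]) = [-4, 3+3i, 2, 3-3i]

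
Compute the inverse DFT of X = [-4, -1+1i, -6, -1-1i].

x[n] = (1/4) Σ(k=0 to 3) X[k] · e^(2πikn/4)

Computing each x[n]:
x[0] = -3
x[1] = 0
x[2] = -2
x[3] = 1

x = [-3, 0, -2, 1]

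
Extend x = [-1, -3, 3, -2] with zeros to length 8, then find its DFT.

Original 4-point DFT: [-3, -4+1i, 7, -4-1i]
Zero-padded 8-point DFT provides frequency interpolation.

DFT_8([x, 0, ...]) = [-3, -1.7071+0.5355i, -4+1i, -0.2929+6.5355i, 7, -0.2929-6.5355i, -4-1i, -1.7071-0.5355i]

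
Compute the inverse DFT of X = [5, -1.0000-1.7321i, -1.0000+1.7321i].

x[n] = (1/3) Σ(k=0 to 2) X[k] · e^(2πikn/3)

Computing each x[n]:
x[0] = 1
x[1] = 3
x[2] = 1

x = [1, 3, 1]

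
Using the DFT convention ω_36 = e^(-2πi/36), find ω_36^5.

ω_36^5 = e^(-2πi·5/36)
= cos(-2π·5/36) + i·sin(-2π·5/36)
= cos(-10π/36) + i·sin(-10π/36)

ω_36^5 = cos(-10π/36) + i·sin(-10π/36) = 0.6428-0.7660i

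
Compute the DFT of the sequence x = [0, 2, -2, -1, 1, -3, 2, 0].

X[k] = Σ(n=0 to 7) x[n] · ω_8^(nk)
where ω_8 = e^(-2πi/8)

Computing each X[k]:
X[0] = -1
X[1] = 3.2426+1.1716i
X[2] = 1
X[3] = -5.2426-6.8284i
X[4] = 3
X[5] = -5.2426+6.8284i
X[6] = 1
X[7] = 3.2426-1.1716i

X = [-1, 3.2426+1.1716i, 1, -5.2426-6.8284i, 3, -5.2426+6.8284i, 1, 3.2426-1.1716i]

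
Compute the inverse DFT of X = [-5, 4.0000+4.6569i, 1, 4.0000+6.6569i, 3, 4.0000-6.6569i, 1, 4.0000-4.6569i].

x[n] = (1/8) Σ(k=0 to 7) X[k] · e^(2πikn/8)

Computing each x[n]:
x[0] = 2
x[1] = -3
x[2] = 0
x[3] = -3
x[4] = -2
x[5] = 1
x[6] = -1
x[7] = 1

x = [2, -3, 0, -3, -2, 1, -1, 1]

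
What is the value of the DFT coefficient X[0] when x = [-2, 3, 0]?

X[0] = Σ(n=0 to 2) x[n] · ω_3^0 = Σ x[n]
= (-2) + (3) + (0)

X[0] = 1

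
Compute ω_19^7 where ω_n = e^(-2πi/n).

ω_19^7 = e^(-2πi·7/19)
= cos(-2π·7/19) + i·sin(-2π·7/19)
= cos(-14π/19) + i·sin(-14π/19)

ω_19^7 = cos(-14π/19) + i·sin(-14π/19) = -0.6773-0.7357i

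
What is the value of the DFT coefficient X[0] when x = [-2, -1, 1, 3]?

X[0] = Σ(n=0 to 3) x[n] · ω_4^0 = Σ x[n]
= (-2) + (-1) + (1) + (3)

X[0] = 1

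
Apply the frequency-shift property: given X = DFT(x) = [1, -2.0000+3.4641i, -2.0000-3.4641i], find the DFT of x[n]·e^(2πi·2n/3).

Modulation property: DFT(ω_3^(-2n)·x[n]) = X[(k-2) mod 3], so circularly shift X by 2 positions.

X[k-2] = [-2.0000+3.4641i, -2.0000-3.4641i, 1]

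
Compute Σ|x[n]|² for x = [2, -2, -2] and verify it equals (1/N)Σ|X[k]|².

Time domain:
Σ|x[n]|² = |2|² + |-2|² + |-2|² = 12.0000

Frequency domain:
(1/3)Σ|X[k]|² = (1/3)(|-2|² + |4|² + |4|²) = (1/3)·36.0000 = 12.0000

Both sides agree, confirming Parseval's theorem.

Σ|x[n]|² = (1/N)Σ|X[k]|² = 12.0000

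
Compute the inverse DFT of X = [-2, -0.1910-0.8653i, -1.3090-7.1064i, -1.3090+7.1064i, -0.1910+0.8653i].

x[n] = (1/5) Σ(k=0 to 4) X[k] · e^(2πikn/5)

Computing each x[n]:
x[0] = -1
x[1] = 2
x[2] = -3
x[3] = 2
x[4] = -2

x = [-1, 2, -3, 2, -2]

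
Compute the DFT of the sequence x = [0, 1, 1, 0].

X[k] = Σ(n=0 to 3) x[n] · ω_4^(nk)
where ω_4 = e^(-2πi/4)

Computing each X[k]:
X[0] = 2
X[1] = -1-1i
X[2] = 0
X[3] = -1+1i

X = [2, -1-1i, 0, -1+1i]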